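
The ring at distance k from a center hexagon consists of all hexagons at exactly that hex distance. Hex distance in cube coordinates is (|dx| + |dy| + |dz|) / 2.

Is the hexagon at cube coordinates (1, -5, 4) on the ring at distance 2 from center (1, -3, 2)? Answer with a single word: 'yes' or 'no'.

Answer: yes

Derivation:
|px - cx| = |1 - 1| = 0
|py - cy| = |-5 - (-3)| = 2
|pz - cz| = |4 - 2| = 2
distance = (0+2+2)/2 = 4/2 = 2
radius = 2; distance == radius -> yes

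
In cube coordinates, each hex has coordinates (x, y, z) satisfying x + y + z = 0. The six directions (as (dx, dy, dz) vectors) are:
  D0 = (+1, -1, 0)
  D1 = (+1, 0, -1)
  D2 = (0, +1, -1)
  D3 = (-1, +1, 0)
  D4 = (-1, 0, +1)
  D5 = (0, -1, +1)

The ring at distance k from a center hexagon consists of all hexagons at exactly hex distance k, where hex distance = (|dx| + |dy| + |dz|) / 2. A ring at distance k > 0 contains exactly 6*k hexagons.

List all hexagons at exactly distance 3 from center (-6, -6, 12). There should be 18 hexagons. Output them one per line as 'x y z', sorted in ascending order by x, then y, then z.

Walk ring at distance 3 from (-6, -6, 12):
Start at center + D4*3 = (-9, -6, 15)
  hex 0: (-9, -6, 15)
  hex 1: (-8, -7, 15)
  hex 2: (-7, -8, 15)
  hex 3: (-6, -9, 15)
  hex 4: (-5, -9, 14)
  hex 5: (-4, -9, 13)
  hex 6: (-3, -9, 12)
  hex 7: (-3, -8, 11)
  hex 8: (-3, -7, 10)
  hex 9: (-3, -6, 9)
  hex 10: (-4, -5, 9)
  hex 11: (-5, -4, 9)
  hex 12: (-6, -3, 9)
  hex 13: (-7, -3, 10)
  hex 14: (-8, -3, 11)
  hex 15: (-9, -3, 12)
  hex 16: (-9, -4, 13)
  hex 17: (-9, -5, 14)
Sorted: 18 hexes.

Answer: -9 -6 15
-9 -5 14
-9 -4 13
-9 -3 12
-8 -7 15
-8 -3 11
-7 -8 15
-7 -3 10
-6 -9 15
-6 -3 9
-5 -9 14
-5 -4 9
-4 -9 13
-4 -5 9
-3 -9 12
-3 -8 11
-3 -7 10
-3 -6 9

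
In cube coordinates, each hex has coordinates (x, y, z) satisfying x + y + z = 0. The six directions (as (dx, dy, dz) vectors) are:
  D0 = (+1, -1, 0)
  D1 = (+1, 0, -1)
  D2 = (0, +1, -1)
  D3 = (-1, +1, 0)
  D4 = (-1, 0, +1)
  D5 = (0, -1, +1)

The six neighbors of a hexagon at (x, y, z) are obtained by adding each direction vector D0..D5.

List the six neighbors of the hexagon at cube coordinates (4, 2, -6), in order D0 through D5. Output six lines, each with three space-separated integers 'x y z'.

Answer: 5 1 -6
5 2 -7
4 3 -7
3 3 -6
3 2 -5
4 1 -5

Derivation:
Center: (4, 2, -6). Add each direction:
  D0: (4, 2, -6) + (1, -1, 0) = (5, 1, -6)
  D1: (4, 2, -6) + (1, 0, -1) = (5, 2, -7)
  D2: (4, 2, -6) + (0, 1, -1) = (4, 3, -7)
  D3: (4, 2, -6) + (-1, 1, 0) = (3, 3, -6)
  D4: (4, 2, -6) + (-1, 0, 1) = (3, 2, -5)
  D5: (4, 2, -6) + (0, -1, 1) = (4, 1, -5)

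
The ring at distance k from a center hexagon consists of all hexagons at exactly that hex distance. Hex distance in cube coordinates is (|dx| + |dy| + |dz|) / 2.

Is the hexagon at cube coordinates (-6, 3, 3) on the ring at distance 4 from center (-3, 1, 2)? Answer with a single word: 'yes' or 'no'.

Answer: no

Derivation:
|px - cx| = |-6 - (-3)| = 3
|py - cy| = |3 - 1| = 2
|pz - cz| = |3 - 2| = 1
distance = (3+2+1)/2 = 6/2 = 3
radius = 4; distance != radius -> no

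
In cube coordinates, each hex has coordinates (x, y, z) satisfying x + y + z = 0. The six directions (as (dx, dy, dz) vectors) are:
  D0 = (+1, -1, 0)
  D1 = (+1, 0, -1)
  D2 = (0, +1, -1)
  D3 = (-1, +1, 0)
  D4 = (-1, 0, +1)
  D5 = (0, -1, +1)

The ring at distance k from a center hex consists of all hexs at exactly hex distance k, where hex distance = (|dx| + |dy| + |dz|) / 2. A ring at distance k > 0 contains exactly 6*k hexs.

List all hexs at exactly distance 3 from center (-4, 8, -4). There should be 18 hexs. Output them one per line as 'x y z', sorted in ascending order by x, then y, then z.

Answer: -7 8 -1
-7 9 -2
-7 10 -3
-7 11 -4
-6 7 -1
-6 11 -5
-5 6 -1
-5 11 -6
-4 5 -1
-4 11 -7
-3 5 -2
-3 10 -7
-2 5 -3
-2 9 -7
-1 5 -4
-1 6 -5
-1 7 -6
-1 8 -7

Derivation:
Walk ring at distance 3 from (-4, 8, -4):
Start at center + D4*3 = (-7, 8, -1)
  hex 0: (-7, 8, -1)
  hex 1: (-6, 7, -1)
  hex 2: (-5, 6, -1)
  hex 3: (-4, 5, -1)
  hex 4: (-3, 5, -2)
  hex 5: (-2, 5, -3)
  hex 6: (-1, 5, -4)
  hex 7: (-1, 6, -5)
  hex 8: (-1, 7, -6)
  hex 9: (-1, 8, -7)
  hex 10: (-2, 9, -7)
  hex 11: (-3, 10, -7)
  hex 12: (-4, 11, -7)
  hex 13: (-5, 11, -6)
  hex 14: (-6, 11, -5)
  hex 15: (-7, 11, -4)
  hex 16: (-7, 10, -3)
  hex 17: (-7, 9, -2)
Sorted: 18 hexes.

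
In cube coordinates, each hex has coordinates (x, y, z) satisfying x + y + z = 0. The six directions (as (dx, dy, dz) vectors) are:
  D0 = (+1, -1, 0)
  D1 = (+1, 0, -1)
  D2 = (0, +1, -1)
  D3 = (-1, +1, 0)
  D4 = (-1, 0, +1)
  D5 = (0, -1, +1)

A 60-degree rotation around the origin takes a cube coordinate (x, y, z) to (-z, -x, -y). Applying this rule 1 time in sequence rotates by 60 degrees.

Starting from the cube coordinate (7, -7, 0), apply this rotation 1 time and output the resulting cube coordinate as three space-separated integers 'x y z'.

Start: (7, -7, 0)
Step 1: (7, -7, 0) -> (-(0), -(7), -(-7)) = (0, -7, 7)

Answer: 0 -7 7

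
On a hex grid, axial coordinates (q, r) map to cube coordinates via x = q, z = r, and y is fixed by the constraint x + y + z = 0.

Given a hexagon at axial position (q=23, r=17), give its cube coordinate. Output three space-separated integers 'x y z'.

x = q = 23
z = r = 17
y = -x - z = -(23) - (17) = -40

Answer: 23 -40 17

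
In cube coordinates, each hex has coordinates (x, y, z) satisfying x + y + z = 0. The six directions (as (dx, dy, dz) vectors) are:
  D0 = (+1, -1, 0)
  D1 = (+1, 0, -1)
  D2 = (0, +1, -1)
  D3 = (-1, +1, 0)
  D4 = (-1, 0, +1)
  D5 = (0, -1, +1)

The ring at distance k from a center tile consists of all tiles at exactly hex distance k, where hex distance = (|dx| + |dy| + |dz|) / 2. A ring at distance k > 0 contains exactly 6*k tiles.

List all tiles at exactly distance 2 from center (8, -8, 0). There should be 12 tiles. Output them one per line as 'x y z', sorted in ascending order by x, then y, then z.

Walk ring at distance 2 from (8, -8, 0):
Start at center + D4*2 = (6, -8, 2)
  hex 0: (6, -8, 2)
  hex 1: (7, -9, 2)
  hex 2: (8, -10, 2)
  hex 3: (9, -10, 1)
  hex 4: (10, -10, 0)
  hex 5: (10, -9, -1)
  hex 6: (10, -8, -2)
  hex 7: (9, -7, -2)
  hex 8: (8, -6, -2)
  hex 9: (7, -6, -1)
  hex 10: (6, -6, 0)
  hex 11: (6, -7, 1)
Sorted: 12 hexes.

Answer: 6 -8 2
6 -7 1
6 -6 0
7 -9 2
7 -6 -1
8 -10 2
8 -6 -2
9 -10 1
9 -7 -2
10 -10 0
10 -9 -1
10 -8 -2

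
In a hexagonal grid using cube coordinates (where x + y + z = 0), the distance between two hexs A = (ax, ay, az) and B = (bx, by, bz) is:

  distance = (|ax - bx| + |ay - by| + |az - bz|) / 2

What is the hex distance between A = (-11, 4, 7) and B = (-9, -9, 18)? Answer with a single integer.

Answer: 13

Derivation:
|ax - bx| = |-11 - (-9)| = 2
|ay - by| = |4 - (-9)| = 13
|az - bz| = |7 - 18| = 11
distance = (2 + 13 + 11) / 2 = 26 / 2 = 13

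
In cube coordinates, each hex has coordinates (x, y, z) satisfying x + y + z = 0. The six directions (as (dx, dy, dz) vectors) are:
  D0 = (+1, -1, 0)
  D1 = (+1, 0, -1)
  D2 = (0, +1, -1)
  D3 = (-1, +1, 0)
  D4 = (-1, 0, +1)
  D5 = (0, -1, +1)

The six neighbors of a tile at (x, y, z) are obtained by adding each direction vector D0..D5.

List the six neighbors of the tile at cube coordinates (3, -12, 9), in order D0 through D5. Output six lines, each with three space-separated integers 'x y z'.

Center: (3, -12, 9). Add each direction:
  D0: (3, -12, 9) + (1, -1, 0) = (4, -13, 9)
  D1: (3, -12, 9) + (1, 0, -1) = (4, -12, 8)
  D2: (3, -12, 9) + (0, 1, -1) = (3, -11, 8)
  D3: (3, -12, 9) + (-1, 1, 0) = (2, -11, 9)
  D4: (3, -12, 9) + (-1, 0, 1) = (2, -12, 10)
  D5: (3, -12, 9) + (0, -1, 1) = (3, -13, 10)

Answer: 4 -13 9
4 -12 8
3 -11 8
2 -11 9
2 -12 10
3 -13 10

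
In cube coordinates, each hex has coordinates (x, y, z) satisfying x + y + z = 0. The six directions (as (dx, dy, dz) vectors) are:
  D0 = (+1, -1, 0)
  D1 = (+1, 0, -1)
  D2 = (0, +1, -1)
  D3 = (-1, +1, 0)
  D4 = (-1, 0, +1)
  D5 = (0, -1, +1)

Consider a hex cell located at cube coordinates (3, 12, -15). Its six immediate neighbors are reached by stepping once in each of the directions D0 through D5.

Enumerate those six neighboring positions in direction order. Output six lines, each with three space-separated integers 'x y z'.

Center: (3, 12, -15). Add each direction:
  D0: (3, 12, -15) + (1, -1, 0) = (4, 11, -15)
  D1: (3, 12, -15) + (1, 0, -1) = (4, 12, -16)
  D2: (3, 12, -15) + (0, 1, -1) = (3, 13, -16)
  D3: (3, 12, -15) + (-1, 1, 0) = (2, 13, -15)
  D4: (3, 12, -15) + (-1, 0, 1) = (2, 12, -14)
  D5: (3, 12, -15) + (0, -1, 1) = (3, 11, -14)

Answer: 4 11 -15
4 12 -16
3 13 -16
2 13 -15
2 12 -14
3 11 -14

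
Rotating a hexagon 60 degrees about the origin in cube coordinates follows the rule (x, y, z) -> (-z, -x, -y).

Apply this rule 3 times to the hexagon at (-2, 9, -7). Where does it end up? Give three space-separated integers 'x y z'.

Start: (-2, 9, -7)
Step 1: (-2, 9, -7) -> (-(-7), -(-2), -(9)) = (7, 2, -9)
Step 2: (7, 2, -9) -> (-(-9), -(7), -(2)) = (9, -7, -2)
Step 3: (9, -7, -2) -> (-(-2), -(9), -(-7)) = (2, -9, 7)

Answer: 2 -9 7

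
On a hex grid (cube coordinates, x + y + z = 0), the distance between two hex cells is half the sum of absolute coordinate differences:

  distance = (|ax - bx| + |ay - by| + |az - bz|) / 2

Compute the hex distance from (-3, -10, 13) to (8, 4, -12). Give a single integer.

|ax - bx| = |-3 - 8| = 11
|ay - by| = |-10 - 4| = 14
|az - bz| = |13 - (-12)| = 25
distance = (11 + 14 + 25) / 2 = 50 / 2 = 25

Answer: 25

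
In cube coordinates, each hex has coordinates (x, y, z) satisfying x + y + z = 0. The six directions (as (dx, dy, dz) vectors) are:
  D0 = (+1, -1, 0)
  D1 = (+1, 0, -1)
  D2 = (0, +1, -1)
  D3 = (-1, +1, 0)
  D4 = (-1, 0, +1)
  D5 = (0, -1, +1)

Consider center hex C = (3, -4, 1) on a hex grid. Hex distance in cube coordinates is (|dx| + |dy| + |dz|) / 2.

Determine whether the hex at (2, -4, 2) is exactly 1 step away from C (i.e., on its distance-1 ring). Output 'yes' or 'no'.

|px - cx| = |2 - 3| = 1
|py - cy| = |-4 - (-4)| = 0
|pz - cz| = |2 - 1| = 1
distance = (1+0+1)/2 = 2/2 = 1
radius = 1; distance == radius -> yes

Answer: yes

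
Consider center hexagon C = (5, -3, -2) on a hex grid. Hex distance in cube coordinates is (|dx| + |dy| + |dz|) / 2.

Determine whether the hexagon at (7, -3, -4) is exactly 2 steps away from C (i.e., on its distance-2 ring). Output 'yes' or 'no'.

|px - cx| = |7 - 5| = 2
|py - cy| = |-3 - (-3)| = 0
|pz - cz| = |-4 - (-2)| = 2
distance = (2+0+2)/2 = 4/2 = 2
radius = 2; distance == radius -> yes

Answer: yes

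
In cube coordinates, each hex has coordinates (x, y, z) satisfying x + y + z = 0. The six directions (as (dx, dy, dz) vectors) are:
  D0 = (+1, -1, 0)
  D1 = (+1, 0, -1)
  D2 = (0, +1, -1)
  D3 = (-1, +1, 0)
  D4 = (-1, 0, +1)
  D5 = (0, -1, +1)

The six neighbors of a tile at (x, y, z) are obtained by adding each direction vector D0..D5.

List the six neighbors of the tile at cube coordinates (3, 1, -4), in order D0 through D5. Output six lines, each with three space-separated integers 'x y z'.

Center: (3, 1, -4). Add each direction:
  D0: (3, 1, -4) + (1, -1, 0) = (4, 0, -4)
  D1: (3, 1, -4) + (1, 0, -1) = (4, 1, -5)
  D2: (3, 1, -4) + (0, 1, -1) = (3, 2, -5)
  D3: (3, 1, -4) + (-1, 1, 0) = (2, 2, -4)
  D4: (3, 1, -4) + (-1, 0, 1) = (2, 1, -3)
  D5: (3, 1, -4) + (0, -1, 1) = (3, 0, -3)

Answer: 4 0 -4
4 1 -5
3 2 -5
2 2 -4
2 1 -3
3 0 -3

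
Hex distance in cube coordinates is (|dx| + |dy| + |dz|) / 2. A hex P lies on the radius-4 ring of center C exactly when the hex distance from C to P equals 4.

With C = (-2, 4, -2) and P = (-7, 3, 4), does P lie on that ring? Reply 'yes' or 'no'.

Answer: no

Derivation:
|px - cx| = |-7 - (-2)| = 5
|py - cy| = |3 - 4| = 1
|pz - cz| = |4 - (-2)| = 6
distance = (5+1+6)/2 = 12/2 = 6
radius = 4; distance != radius -> no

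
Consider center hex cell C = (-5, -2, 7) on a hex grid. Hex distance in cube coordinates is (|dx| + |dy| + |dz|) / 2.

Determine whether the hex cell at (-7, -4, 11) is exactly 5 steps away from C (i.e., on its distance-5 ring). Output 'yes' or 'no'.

|px - cx| = |-7 - (-5)| = 2
|py - cy| = |-4 - (-2)| = 2
|pz - cz| = |11 - 7| = 4
distance = (2+2+4)/2 = 8/2 = 4
radius = 5; distance != radius -> no

Answer: no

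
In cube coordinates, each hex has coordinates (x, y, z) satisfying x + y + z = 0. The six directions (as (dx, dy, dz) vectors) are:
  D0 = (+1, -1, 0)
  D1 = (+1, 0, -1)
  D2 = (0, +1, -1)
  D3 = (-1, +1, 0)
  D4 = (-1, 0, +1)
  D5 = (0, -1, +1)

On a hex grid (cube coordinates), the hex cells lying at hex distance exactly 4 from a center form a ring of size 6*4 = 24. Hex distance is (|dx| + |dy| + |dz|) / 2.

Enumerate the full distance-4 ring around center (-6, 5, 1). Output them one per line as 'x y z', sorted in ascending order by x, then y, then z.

Answer: -10 5 5
-10 6 4
-10 7 3
-10 8 2
-10 9 1
-9 4 5
-9 9 0
-8 3 5
-8 9 -1
-7 2 5
-7 9 -2
-6 1 5
-6 9 -3
-5 1 4
-5 8 -3
-4 1 3
-4 7 -3
-3 1 2
-3 6 -3
-2 1 1
-2 2 0
-2 3 -1
-2 4 -2
-2 5 -3

Derivation:
Walk ring at distance 4 from (-6, 5, 1):
Start at center + D4*4 = (-10, 5, 5)
  hex 0: (-10, 5, 5)
  hex 1: (-9, 4, 5)
  hex 2: (-8, 3, 5)
  hex 3: (-7, 2, 5)
  hex 4: (-6, 1, 5)
  hex 5: (-5, 1, 4)
  hex 6: (-4, 1, 3)
  hex 7: (-3, 1, 2)
  hex 8: (-2, 1, 1)
  hex 9: (-2, 2, 0)
  hex 10: (-2, 3, -1)
  hex 11: (-2, 4, -2)
  hex 12: (-2, 5, -3)
  hex 13: (-3, 6, -3)
  hex 14: (-4, 7, -3)
  hex 15: (-5, 8, -3)
  hex 16: (-6, 9, -3)
  hex 17: (-7, 9, -2)
  hex 18: (-8, 9, -1)
  hex 19: (-9, 9, 0)
  hex 20: (-10, 9, 1)
  hex 21: (-10, 8, 2)
  hex 22: (-10, 7, 3)
  hex 23: (-10, 6, 4)
Sorted: 24 hexes.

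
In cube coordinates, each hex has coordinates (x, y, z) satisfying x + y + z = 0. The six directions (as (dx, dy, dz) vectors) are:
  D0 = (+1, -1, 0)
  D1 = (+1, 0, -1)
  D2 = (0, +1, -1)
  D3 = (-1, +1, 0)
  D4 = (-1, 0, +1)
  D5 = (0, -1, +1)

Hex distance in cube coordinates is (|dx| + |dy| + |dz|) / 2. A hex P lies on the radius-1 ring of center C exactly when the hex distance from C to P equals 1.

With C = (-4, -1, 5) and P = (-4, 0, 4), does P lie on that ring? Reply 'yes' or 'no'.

|px - cx| = |-4 - (-4)| = 0
|py - cy| = |0 - (-1)| = 1
|pz - cz| = |4 - 5| = 1
distance = (0+1+1)/2 = 2/2 = 1
radius = 1; distance == radius -> yes

Answer: yes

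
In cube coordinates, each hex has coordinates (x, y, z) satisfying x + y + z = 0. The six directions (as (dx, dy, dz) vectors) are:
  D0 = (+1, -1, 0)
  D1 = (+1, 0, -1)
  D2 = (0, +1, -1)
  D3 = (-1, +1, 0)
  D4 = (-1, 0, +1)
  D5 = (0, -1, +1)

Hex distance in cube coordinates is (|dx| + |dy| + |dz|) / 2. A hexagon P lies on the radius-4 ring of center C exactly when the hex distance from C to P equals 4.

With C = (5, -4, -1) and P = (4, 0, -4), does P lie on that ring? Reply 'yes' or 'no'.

|px - cx| = |4 - 5| = 1
|py - cy| = |0 - (-4)| = 4
|pz - cz| = |-4 - (-1)| = 3
distance = (1+4+3)/2 = 8/2 = 4
radius = 4; distance == radius -> yes

Answer: yes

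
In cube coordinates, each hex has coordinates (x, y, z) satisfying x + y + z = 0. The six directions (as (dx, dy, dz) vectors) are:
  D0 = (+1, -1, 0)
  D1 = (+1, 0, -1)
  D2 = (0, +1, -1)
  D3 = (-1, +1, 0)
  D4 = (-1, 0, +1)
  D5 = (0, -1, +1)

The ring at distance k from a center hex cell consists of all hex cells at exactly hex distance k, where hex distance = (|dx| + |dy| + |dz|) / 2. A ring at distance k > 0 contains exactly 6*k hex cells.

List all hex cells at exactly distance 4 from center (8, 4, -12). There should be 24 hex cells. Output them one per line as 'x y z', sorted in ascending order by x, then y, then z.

Walk ring at distance 4 from (8, 4, -12):
Start at center + D4*4 = (4, 4, -8)
  hex 0: (4, 4, -8)
  hex 1: (5, 3, -8)
  hex 2: (6, 2, -8)
  hex 3: (7, 1, -8)
  hex 4: (8, 0, -8)
  hex 5: (9, 0, -9)
  hex 6: (10, 0, -10)
  hex 7: (11, 0, -11)
  hex 8: (12, 0, -12)
  hex 9: (12, 1, -13)
  hex 10: (12, 2, -14)
  hex 11: (12, 3, -15)
  hex 12: (12, 4, -16)
  hex 13: (11, 5, -16)
  hex 14: (10, 6, -16)
  hex 15: (9, 7, -16)
  hex 16: (8, 8, -16)
  hex 17: (7, 8, -15)
  hex 18: (6, 8, -14)
  hex 19: (5, 8, -13)
  hex 20: (4, 8, -12)
  hex 21: (4, 7, -11)
  hex 22: (4, 6, -10)
  hex 23: (4, 5, -9)
Sorted: 24 hexes.

Answer: 4 4 -8
4 5 -9
4 6 -10
4 7 -11
4 8 -12
5 3 -8
5 8 -13
6 2 -8
6 8 -14
7 1 -8
7 8 -15
8 0 -8
8 8 -16
9 0 -9
9 7 -16
10 0 -10
10 6 -16
11 0 -11
11 5 -16
12 0 -12
12 1 -13
12 2 -14
12 3 -15
12 4 -16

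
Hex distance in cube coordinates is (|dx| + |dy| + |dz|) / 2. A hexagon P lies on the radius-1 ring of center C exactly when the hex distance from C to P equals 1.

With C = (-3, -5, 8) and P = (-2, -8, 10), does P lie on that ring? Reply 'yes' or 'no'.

Answer: no

Derivation:
|px - cx| = |-2 - (-3)| = 1
|py - cy| = |-8 - (-5)| = 3
|pz - cz| = |10 - 8| = 2
distance = (1+3+2)/2 = 6/2 = 3
radius = 1; distance != radius -> no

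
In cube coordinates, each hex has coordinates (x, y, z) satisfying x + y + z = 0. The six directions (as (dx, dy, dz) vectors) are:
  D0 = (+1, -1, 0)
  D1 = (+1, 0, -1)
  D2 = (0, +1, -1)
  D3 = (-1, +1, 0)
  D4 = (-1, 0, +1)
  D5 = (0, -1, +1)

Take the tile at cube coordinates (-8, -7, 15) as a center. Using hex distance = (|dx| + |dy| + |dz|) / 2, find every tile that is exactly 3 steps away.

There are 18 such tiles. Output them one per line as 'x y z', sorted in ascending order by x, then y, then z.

Answer: -11 -7 18
-11 -6 17
-11 -5 16
-11 -4 15
-10 -8 18
-10 -4 14
-9 -9 18
-9 -4 13
-8 -10 18
-8 -4 12
-7 -10 17
-7 -5 12
-6 -10 16
-6 -6 12
-5 -10 15
-5 -9 14
-5 -8 13
-5 -7 12

Derivation:
Walk ring at distance 3 from (-8, -7, 15):
Start at center + D4*3 = (-11, -7, 18)
  hex 0: (-11, -7, 18)
  hex 1: (-10, -8, 18)
  hex 2: (-9, -9, 18)
  hex 3: (-8, -10, 18)
  hex 4: (-7, -10, 17)
  hex 5: (-6, -10, 16)
  hex 6: (-5, -10, 15)
  hex 7: (-5, -9, 14)
  hex 8: (-5, -8, 13)
  hex 9: (-5, -7, 12)
  hex 10: (-6, -6, 12)
  hex 11: (-7, -5, 12)
  hex 12: (-8, -4, 12)
  hex 13: (-9, -4, 13)
  hex 14: (-10, -4, 14)
  hex 15: (-11, -4, 15)
  hex 16: (-11, -5, 16)
  hex 17: (-11, -6, 17)
Sorted: 18 hexes.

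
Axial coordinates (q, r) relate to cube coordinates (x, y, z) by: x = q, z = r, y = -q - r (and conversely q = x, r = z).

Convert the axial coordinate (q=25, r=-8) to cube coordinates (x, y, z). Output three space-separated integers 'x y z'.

x = q = 25
z = r = -8
y = -x - z = -(25) - (-8) = -17

Answer: 25 -17 -8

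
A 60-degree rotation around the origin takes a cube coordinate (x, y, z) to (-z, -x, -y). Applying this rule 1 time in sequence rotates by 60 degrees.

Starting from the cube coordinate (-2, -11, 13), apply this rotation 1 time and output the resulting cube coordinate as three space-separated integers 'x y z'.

Start: (-2, -11, 13)
Step 1: (-2, -11, 13) -> (-(13), -(-2), -(-11)) = (-13, 2, 11)

Answer: -13 2 11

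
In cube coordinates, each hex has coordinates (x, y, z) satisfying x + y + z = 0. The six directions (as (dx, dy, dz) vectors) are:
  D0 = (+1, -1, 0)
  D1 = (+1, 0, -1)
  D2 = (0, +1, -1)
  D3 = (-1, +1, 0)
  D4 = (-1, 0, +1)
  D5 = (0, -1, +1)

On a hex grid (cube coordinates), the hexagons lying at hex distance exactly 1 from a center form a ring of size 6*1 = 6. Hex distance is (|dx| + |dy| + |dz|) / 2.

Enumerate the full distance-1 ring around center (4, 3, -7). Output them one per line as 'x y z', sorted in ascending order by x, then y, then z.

Answer: 3 3 -6
3 4 -7
4 2 -6
4 4 -8
5 2 -7
5 3 -8

Derivation:
Walk ring at distance 1 from (4, 3, -7):
Start at center + D4*1 = (3, 3, -6)
  hex 0: (3, 3, -6)
  hex 1: (4, 2, -6)
  hex 2: (5, 2, -7)
  hex 3: (5, 3, -8)
  hex 4: (4, 4, -8)
  hex 5: (3, 4, -7)
Sorted: 6 hexes.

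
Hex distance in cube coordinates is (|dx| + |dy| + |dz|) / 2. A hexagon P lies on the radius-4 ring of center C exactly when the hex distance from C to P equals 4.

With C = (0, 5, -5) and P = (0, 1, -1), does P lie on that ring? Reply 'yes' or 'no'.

Answer: yes

Derivation:
|px - cx| = |0 - 0| = 0
|py - cy| = |1 - 5| = 4
|pz - cz| = |-1 - (-5)| = 4
distance = (0+4+4)/2 = 8/2 = 4
radius = 4; distance == radius -> yes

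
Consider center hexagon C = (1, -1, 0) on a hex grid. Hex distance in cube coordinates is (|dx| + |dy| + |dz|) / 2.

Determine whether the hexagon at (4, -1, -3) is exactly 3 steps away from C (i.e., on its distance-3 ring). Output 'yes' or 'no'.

Answer: yes

Derivation:
|px - cx| = |4 - 1| = 3
|py - cy| = |-1 - (-1)| = 0
|pz - cz| = |-3 - 0| = 3
distance = (3+0+3)/2 = 6/2 = 3
radius = 3; distance == radius -> yes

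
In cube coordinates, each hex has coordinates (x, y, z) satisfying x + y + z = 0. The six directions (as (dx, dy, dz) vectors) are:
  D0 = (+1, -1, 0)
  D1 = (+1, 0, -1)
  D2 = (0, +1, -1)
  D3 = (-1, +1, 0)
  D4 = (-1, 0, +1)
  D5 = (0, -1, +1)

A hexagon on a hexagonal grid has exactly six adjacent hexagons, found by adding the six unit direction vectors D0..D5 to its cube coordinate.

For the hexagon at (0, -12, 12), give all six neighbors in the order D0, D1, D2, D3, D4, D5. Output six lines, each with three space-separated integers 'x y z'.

Center: (0, -12, 12). Add each direction:
  D0: (0, -12, 12) + (1, -1, 0) = (1, -13, 12)
  D1: (0, -12, 12) + (1, 0, -1) = (1, -12, 11)
  D2: (0, -12, 12) + (0, 1, -1) = (0, -11, 11)
  D3: (0, -12, 12) + (-1, 1, 0) = (-1, -11, 12)
  D4: (0, -12, 12) + (-1, 0, 1) = (-1, -12, 13)
  D5: (0, -12, 12) + (0, -1, 1) = (0, -13, 13)

Answer: 1 -13 12
1 -12 11
0 -11 11
-1 -11 12
-1 -12 13
0 -13 13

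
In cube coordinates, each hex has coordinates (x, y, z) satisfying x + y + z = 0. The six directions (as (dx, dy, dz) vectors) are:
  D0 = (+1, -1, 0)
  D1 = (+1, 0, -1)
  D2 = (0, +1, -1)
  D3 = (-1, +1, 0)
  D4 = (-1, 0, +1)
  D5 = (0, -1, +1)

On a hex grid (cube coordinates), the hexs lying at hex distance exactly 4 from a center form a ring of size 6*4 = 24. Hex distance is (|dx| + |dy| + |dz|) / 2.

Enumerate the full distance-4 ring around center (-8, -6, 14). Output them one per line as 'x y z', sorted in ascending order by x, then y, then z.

Answer: -12 -6 18
-12 -5 17
-12 -4 16
-12 -3 15
-12 -2 14
-11 -7 18
-11 -2 13
-10 -8 18
-10 -2 12
-9 -9 18
-9 -2 11
-8 -10 18
-8 -2 10
-7 -10 17
-7 -3 10
-6 -10 16
-6 -4 10
-5 -10 15
-5 -5 10
-4 -10 14
-4 -9 13
-4 -8 12
-4 -7 11
-4 -6 10

Derivation:
Walk ring at distance 4 from (-8, -6, 14):
Start at center + D4*4 = (-12, -6, 18)
  hex 0: (-12, -6, 18)
  hex 1: (-11, -7, 18)
  hex 2: (-10, -8, 18)
  hex 3: (-9, -9, 18)
  hex 4: (-8, -10, 18)
  hex 5: (-7, -10, 17)
  hex 6: (-6, -10, 16)
  hex 7: (-5, -10, 15)
  hex 8: (-4, -10, 14)
  hex 9: (-4, -9, 13)
  hex 10: (-4, -8, 12)
  hex 11: (-4, -7, 11)
  hex 12: (-4, -6, 10)
  hex 13: (-5, -5, 10)
  hex 14: (-6, -4, 10)
  hex 15: (-7, -3, 10)
  hex 16: (-8, -2, 10)
  hex 17: (-9, -2, 11)
  hex 18: (-10, -2, 12)
  hex 19: (-11, -2, 13)
  hex 20: (-12, -2, 14)
  hex 21: (-12, -3, 15)
  hex 22: (-12, -4, 16)
  hex 23: (-12, -5, 17)
Sorted: 24 hexes.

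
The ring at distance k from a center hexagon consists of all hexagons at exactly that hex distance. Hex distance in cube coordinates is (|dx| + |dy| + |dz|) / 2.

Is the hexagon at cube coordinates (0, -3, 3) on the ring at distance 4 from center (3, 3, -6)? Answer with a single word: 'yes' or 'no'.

Answer: no

Derivation:
|px - cx| = |0 - 3| = 3
|py - cy| = |-3 - 3| = 6
|pz - cz| = |3 - (-6)| = 9
distance = (3+6+9)/2 = 18/2 = 9
radius = 4; distance != radius -> no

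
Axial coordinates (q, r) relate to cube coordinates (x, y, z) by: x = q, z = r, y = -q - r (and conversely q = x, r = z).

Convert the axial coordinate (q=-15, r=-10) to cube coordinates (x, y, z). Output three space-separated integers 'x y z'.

Answer: -15 25 -10

Derivation:
x = q = -15
z = r = -10
y = -x - z = -(-15) - (-10) = 25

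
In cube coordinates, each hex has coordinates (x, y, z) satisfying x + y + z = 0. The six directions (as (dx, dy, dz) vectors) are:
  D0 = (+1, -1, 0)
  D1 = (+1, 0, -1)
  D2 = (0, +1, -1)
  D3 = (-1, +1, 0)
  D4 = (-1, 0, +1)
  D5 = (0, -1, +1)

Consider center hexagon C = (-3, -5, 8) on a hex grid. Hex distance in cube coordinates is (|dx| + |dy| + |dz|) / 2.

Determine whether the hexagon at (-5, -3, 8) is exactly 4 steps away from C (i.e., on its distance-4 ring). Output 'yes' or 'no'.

Answer: no

Derivation:
|px - cx| = |-5 - (-3)| = 2
|py - cy| = |-3 - (-5)| = 2
|pz - cz| = |8 - 8| = 0
distance = (2+2+0)/2 = 4/2 = 2
radius = 4; distance != radius -> no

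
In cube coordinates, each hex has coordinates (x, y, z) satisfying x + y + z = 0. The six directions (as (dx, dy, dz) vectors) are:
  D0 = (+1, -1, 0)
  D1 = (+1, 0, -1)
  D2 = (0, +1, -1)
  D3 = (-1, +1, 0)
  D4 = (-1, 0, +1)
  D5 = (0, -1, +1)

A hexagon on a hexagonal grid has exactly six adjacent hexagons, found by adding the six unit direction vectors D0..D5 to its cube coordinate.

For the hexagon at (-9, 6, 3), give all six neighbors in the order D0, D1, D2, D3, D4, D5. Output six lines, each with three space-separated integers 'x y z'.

Center: (-9, 6, 3). Add each direction:
  D0: (-9, 6, 3) + (1, -1, 0) = (-8, 5, 3)
  D1: (-9, 6, 3) + (1, 0, -1) = (-8, 6, 2)
  D2: (-9, 6, 3) + (0, 1, -1) = (-9, 7, 2)
  D3: (-9, 6, 3) + (-1, 1, 0) = (-10, 7, 3)
  D4: (-9, 6, 3) + (-1, 0, 1) = (-10, 6, 4)
  D5: (-9, 6, 3) + (0, -1, 1) = (-9, 5, 4)

Answer: -8 5 3
-8 6 2
-9 7 2
-10 7 3
-10 6 4
-9 5 4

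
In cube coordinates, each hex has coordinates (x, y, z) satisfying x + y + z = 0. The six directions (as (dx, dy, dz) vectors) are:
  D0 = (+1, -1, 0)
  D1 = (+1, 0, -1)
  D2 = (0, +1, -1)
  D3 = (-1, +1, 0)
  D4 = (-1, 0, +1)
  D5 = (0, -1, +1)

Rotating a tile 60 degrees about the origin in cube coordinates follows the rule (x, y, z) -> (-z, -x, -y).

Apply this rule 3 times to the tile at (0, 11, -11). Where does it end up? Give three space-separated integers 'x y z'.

Answer: 0 -11 11

Derivation:
Start: (0, 11, -11)
Step 1: (0, 11, -11) -> (-(-11), -(0), -(11)) = (11, 0, -11)
Step 2: (11, 0, -11) -> (-(-11), -(11), -(0)) = (11, -11, 0)
Step 3: (11, -11, 0) -> (-(0), -(11), -(-11)) = (0, -11, 11)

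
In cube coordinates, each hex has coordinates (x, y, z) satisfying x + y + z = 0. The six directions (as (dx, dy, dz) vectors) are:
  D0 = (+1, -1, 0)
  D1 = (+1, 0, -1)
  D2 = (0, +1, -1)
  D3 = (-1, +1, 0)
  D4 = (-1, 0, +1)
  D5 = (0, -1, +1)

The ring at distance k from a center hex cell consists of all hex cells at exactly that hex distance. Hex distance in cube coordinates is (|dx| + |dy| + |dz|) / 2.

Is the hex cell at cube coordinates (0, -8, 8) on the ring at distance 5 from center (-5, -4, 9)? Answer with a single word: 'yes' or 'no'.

Answer: yes

Derivation:
|px - cx| = |0 - (-5)| = 5
|py - cy| = |-8 - (-4)| = 4
|pz - cz| = |8 - 9| = 1
distance = (5+4+1)/2 = 10/2 = 5
radius = 5; distance == radius -> yes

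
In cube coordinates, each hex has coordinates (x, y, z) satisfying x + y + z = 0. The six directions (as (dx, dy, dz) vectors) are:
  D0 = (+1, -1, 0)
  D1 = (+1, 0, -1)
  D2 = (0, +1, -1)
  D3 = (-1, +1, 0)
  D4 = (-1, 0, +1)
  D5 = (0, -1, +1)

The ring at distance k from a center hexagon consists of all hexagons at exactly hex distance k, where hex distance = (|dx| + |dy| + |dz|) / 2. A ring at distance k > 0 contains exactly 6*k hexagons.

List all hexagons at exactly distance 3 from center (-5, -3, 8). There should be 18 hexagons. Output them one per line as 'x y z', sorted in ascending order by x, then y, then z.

Walk ring at distance 3 from (-5, -3, 8):
Start at center + D4*3 = (-8, -3, 11)
  hex 0: (-8, -3, 11)
  hex 1: (-7, -4, 11)
  hex 2: (-6, -5, 11)
  hex 3: (-5, -6, 11)
  hex 4: (-4, -6, 10)
  hex 5: (-3, -6, 9)
  hex 6: (-2, -6, 8)
  hex 7: (-2, -5, 7)
  hex 8: (-2, -4, 6)
  hex 9: (-2, -3, 5)
  hex 10: (-3, -2, 5)
  hex 11: (-4, -1, 5)
  hex 12: (-5, 0, 5)
  hex 13: (-6, 0, 6)
  hex 14: (-7, 0, 7)
  hex 15: (-8, 0, 8)
  hex 16: (-8, -1, 9)
  hex 17: (-8, -2, 10)
Sorted: 18 hexes.

Answer: -8 -3 11
-8 -2 10
-8 -1 9
-8 0 8
-7 -4 11
-7 0 7
-6 -5 11
-6 0 6
-5 -6 11
-5 0 5
-4 -6 10
-4 -1 5
-3 -6 9
-3 -2 5
-2 -6 8
-2 -5 7
-2 -4 6
-2 -3 5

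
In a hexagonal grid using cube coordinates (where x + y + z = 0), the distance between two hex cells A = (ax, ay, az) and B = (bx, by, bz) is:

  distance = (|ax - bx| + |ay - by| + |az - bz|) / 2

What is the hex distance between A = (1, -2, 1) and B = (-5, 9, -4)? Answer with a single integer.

Answer: 11

Derivation:
|ax - bx| = |1 - (-5)| = 6
|ay - by| = |-2 - 9| = 11
|az - bz| = |1 - (-4)| = 5
distance = (6 + 11 + 5) / 2 = 22 / 2 = 11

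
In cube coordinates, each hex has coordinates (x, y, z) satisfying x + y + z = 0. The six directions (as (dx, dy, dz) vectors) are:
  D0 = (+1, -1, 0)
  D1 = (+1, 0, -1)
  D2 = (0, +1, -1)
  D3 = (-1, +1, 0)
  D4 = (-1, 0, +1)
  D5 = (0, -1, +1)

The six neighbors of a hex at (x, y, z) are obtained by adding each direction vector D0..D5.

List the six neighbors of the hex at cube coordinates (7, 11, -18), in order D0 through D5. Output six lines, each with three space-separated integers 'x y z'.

Answer: 8 10 -18
8 11 -19
7 12 -19
6 12 -18
6 11 -17
7 10 -17

Derivation:
Center: (7, 11, -18). Add each direction:
  D0: (7, 11, -18) + (1, -1, 0) = (8, 10, -18)
  D1: (7, 11, -18) + (1, 0, -1) = (8, 11, -19)
  D2: (7, 11, -18) + (0, 1, -1) = (7, 12, -19)
  D3: (7, 11, -18) + (-1, 1, 0) = (6, 12, -18)
  D4: (7, 11, -18) + (-1, 0, 1) = (6, 11, -17)
  D5: (7, 11, -18) + (0, -1, 1) = (7, 10, -17)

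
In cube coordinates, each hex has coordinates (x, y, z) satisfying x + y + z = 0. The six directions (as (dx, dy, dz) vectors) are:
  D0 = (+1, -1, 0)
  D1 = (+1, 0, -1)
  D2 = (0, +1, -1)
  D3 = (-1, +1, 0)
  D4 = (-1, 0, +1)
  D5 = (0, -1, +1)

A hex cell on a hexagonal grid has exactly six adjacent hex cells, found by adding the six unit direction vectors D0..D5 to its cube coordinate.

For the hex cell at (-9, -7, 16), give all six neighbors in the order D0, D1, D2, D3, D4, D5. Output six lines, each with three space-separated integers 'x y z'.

Answer: -8 -8 16
-8 -7 15
-9 -6 15
-10 -6 16
-10 -7 17
-9 -8 17

Derivation:
Center: (-9, -7, 16). Add each direction:
  D0: (-9, -7, 16) + (1, -1, 0) = (-8, -8, 16)
  D1: (-9, -7, 16) + (1, 0, -1) = (-8, -7, 15)
  D2: (-9, -7, 16) + (0, 1, -1) = (-9, -6, 15)
  D3: (-9, -7, 16) + (-1, 1, 0) = (-10, -6, 16)
  D4: (-9, -7, 16) + (-1, 0, 1) = (-10, -7, 17)
  D5: (-9, -7, 16) + (0, -1, 1) = (-9, -8, 17)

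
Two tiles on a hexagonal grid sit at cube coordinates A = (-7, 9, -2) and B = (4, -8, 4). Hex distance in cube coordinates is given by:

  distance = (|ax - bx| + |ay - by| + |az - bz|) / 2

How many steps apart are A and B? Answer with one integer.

Answer: 17

Derivation:
|ax - bx| = |-7 - 4| = 11
|ay - by| = |9 - (-8)| = 17
|az - bz| = |-2 - 4| = 6
distance = (11 + 17 + 6) / 2 = 34 / 2 = 17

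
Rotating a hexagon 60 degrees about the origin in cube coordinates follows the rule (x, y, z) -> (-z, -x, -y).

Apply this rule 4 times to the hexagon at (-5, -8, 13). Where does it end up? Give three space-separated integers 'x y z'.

Answer: 13 -5 -8

Derivation:
Start: (-5, -8, 13)
Step 1: (-5, -8, 13) -> (-(13), -(-5), -(-8)) = (-13, 5, 8)
Step 2: (-13, 5, 8) -> (-(8), -(-13), -(5)) = (-8, 13, -5)
Step 3: (-8, 13, -5) -> (-(-5), -(-8), -(13)) = (5, 8, -13)
Step 4: (5, 8, -13) -> (-(-13), -(5), -(8)) = (13, -5, -8)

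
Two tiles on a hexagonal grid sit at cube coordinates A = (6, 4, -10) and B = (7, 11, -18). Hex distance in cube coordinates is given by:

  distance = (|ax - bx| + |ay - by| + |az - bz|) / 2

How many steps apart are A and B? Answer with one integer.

Answer: 8

Derivation:
|ax - bx| = |6 - 7| = 1
|ay - by| = |4 - 11| = 7
|az - bz| = |-10 - (-18)| = 8
distance = (1 + 7 + 8) / 2 = 16 / 2 = 8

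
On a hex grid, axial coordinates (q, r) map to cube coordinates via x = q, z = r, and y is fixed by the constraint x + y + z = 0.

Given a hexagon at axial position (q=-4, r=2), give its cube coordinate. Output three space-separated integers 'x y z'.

x = q = -4
z = r = 2
y = -x - z = -(-4) - (2) = 2

Answer: -4 2 2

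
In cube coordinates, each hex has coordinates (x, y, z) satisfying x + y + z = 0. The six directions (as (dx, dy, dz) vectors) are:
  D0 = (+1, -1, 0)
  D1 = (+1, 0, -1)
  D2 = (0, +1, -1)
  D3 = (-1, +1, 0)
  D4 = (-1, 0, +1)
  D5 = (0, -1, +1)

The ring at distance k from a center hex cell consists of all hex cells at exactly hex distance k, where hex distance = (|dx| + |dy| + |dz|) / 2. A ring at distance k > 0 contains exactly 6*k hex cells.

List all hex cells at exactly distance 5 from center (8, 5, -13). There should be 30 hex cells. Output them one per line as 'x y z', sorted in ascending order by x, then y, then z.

Answer: 3 5 -8
3 6 -9
3 7 -10
3 8 -11
3 9 -12
3 10 -13
4 4 -8
4 10 -14
5 3 -8
5 10 -15
6 2 -8
6 10 -16
7 1 -8
7 10 -17
8 0 -8
8 10 -18
9 0 -9
9 9 -18
10 0 -10
10 8 -18
11 0 -11
11 7 -18
12 0 -12
12 6 -18
13 0 -13
13 1 -14
13 2 -15
13 3 -16
13 4 -17
13 5 -18

Derivation:
Walk ring at distance 5 from (8, 5, -13):
Start at center + D4*5 = (3, 5, -8)
  hex 0: (3, 5, -8)
  hex 1: (4, 4, -8)
  hex 2: (5, 3, -8)
  hex 3: (6, 2, -8)
  hex 4: (7, 1, -8)
  hex 5: (8, 0, -8)
  hex 6: (9, 0, -9)
  hex 7: (10, 0, -10)
  hex 8: (11, 0, -11)
  hex 9: (12, 0, -12)
  hex 10: (13, 0, -13)
  hex 11: (13, 1, -14)
  hex 12: (13, 2, -15)
  hex 13: (13, 3, -16)
  hex 14: (13, 4, -17)
  hex 15: (13, 5, -18)
  hex 16: (12, 6, -18)
  hex 17: (11, 7, -18)
  hex 18: (10, 8, -18)
  hex 19: (9, 9, -18)
  hex 20: (8, 10, -18)
  hex 21: (7, 10, -17)
  hex 22: (6, 10, -16)
  hex 23: (5, 10, -15)
  hex 24: (4, 10, -14)
  hex 25: (3, 10, -13)
  hex 26: (3, 9, -12)
  hex 27: (3, 8, -11)
  hex 28: (3, 7, -10)
  hex 29: (3, 6, -9)
Sorted: 30 hexes.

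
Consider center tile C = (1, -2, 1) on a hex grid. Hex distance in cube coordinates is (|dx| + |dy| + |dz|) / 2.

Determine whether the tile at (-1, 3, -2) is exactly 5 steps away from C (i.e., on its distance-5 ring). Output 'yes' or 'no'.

Answer: yes

Derivation:
|px - cx| = |-1 - 1| = 2
|py - cy| = |3 - (-2)| = 5
|pz - cz| = |-2 - 1| = 3
distance = (2+5+3)/2 = 10/2 = 5
radius = 5; distance == radius -> yes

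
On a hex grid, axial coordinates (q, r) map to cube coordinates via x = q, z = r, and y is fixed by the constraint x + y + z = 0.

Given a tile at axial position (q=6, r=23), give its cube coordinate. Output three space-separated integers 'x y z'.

x = q = 6
z = r = 23
y = -x - z = -(6) - (23) = -29

Answer: 6 -29 23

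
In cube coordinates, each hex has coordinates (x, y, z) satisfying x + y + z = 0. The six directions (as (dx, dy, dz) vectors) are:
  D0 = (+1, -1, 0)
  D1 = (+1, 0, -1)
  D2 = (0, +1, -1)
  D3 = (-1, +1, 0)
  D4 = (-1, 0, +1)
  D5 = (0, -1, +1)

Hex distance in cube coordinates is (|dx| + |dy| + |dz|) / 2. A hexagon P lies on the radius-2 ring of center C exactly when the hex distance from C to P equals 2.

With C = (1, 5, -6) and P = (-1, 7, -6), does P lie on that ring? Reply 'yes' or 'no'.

|px - cx| = |-1 - 1| = 2
|py - cy| = |7 - 5| = 2
|pz - cz| = |-6 - (-6)| = 0
distance = (2+2+0)/2 = 4/2 = 2
radius = 2; distance == radius -> yes

Answer: yes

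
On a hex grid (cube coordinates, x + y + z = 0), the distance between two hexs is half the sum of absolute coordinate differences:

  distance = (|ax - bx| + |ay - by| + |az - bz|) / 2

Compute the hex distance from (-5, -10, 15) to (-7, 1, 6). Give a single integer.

|ax - bx| = |-5 - (-7)| = 2
|ay - by| = |-10 - 1| = 11
|az - bz| = |15 - 6| = 9
distance = (2 + 11 + 9) / 2 = 22 / 2 = 11

Answer: 11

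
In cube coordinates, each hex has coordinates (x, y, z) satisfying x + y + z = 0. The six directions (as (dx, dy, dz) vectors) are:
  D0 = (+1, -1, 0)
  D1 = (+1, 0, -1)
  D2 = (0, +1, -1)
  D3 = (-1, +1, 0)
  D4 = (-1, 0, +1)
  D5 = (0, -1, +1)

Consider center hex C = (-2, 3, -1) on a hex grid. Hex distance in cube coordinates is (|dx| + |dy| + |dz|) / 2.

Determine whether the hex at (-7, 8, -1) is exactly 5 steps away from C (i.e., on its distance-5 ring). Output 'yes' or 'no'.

|px - cx| = |-7 - (-2)| = 5
|py - cy| = |8 - 3| = 5
|pz - cz| = |-1 - (-1)| = 0
distance = (5+5+0)/2 = 10/2 = 5
radius = 5; distance == radius -> yes

Answer: yes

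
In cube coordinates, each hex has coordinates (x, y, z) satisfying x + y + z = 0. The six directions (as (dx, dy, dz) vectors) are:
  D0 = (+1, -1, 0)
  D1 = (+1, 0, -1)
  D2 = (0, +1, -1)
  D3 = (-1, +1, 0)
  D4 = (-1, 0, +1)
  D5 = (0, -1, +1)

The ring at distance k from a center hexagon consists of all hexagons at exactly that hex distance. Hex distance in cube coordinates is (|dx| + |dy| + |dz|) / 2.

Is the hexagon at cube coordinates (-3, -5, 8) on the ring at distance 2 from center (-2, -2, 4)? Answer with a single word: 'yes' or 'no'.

|px - cx| = |-3 - (-2)| = 1
|py - cy| = |-5 - (-2)| = 3
|pz - cz| = |8 - 4| = 4
distance = (1+3+4)/2 = 8/2 = 4
radius = 2; distance != radius -> no

Answer: no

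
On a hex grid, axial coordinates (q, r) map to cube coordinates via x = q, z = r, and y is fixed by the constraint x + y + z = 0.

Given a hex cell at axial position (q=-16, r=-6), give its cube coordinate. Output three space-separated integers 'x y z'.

x = q = -16
z = r = -6
y = -x - z = -(-16) - (-6) = 22

Answer: -16 22 -6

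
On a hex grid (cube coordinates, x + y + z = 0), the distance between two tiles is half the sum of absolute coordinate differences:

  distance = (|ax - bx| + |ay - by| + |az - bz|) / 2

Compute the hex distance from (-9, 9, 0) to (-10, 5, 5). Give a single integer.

|ax - bx| = |-9 - (-10)| = 1
|ay - by| = |9 - 5| = 4
|az - bz| = |0 - 5| = 5
distance = (1 + 4 + 5) / 2 = 10 / 2 = 5

Answer: 5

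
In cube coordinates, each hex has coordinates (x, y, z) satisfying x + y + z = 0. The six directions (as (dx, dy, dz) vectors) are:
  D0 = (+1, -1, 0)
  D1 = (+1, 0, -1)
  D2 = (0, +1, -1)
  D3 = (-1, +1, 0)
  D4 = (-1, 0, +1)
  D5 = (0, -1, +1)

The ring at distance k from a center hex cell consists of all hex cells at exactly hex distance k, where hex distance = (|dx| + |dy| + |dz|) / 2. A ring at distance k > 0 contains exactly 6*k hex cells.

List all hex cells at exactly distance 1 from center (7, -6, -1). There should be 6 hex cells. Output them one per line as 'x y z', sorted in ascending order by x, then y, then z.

Walk ring at distance 1 from (7, -6, -1):
Start at center + D4*1 = (6, -6, 0)
  hex 0: (6, -6, 0)
  hex 1: (7, -7, 0)
  hex 2: (8, -7, -1)
  hex 3: (8, -6, -2)
  hex 4: (7, -5, -2)
  hex 5: (6, -5, -1)
Sorted: 6 hexes.

Answer: 6 -6 0
6 -5 -1
7 -7 0
7 -5 -2
8 -7 -1
8 -6 -2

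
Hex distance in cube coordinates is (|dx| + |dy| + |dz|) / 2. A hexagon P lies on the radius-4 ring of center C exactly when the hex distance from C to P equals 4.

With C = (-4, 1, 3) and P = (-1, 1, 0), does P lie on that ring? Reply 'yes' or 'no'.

Answer: no

Derivation:
|px - cx| = |-1 - (-4)| = 3
|py - cy| = |1 - 1| = 0
|pz - cz| = |0 - 3| = 3
distance = (3+0+3)/2 = 6/2 = 3
radius = 4; distance != radius -> no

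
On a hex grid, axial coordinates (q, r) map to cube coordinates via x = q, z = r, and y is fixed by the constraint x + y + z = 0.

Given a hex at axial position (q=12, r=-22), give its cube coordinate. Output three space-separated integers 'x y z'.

x = q = 12
z = r = -22
y = -x - z = -(12) - (-22) = 10

Answer: 12 10 -22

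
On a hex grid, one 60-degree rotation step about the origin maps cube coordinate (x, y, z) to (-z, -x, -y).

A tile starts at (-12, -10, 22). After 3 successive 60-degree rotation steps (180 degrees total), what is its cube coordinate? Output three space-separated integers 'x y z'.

Answer: 12 10 -22

Derivation:
Start: (-12, -10, 22)
Step 1: (-12, -10, 22) -> (-(22), -(-12), -(-10)) = (-22, 12, 10)
Step 2: (-22, 12, 10) -> (-(10), -(-22), -(12)) = (-10, 22, -12)
Step 3: (-10, 22, -12) -> (-(-12), -(-10), -(22)) = (12, 10, -22)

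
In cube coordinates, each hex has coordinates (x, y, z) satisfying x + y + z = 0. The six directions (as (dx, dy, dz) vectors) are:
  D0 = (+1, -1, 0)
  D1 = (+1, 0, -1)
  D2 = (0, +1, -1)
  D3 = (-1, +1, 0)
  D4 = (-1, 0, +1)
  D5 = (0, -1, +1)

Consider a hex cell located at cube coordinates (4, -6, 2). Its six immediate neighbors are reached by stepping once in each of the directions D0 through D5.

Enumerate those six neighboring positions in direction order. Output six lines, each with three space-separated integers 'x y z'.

Answer: 5 -7 2
5 -6 1
4 -5 1
3 -5 2
3 -6 3
4 -7 3

Derivation:
Center: (4, -6, 2). Add each direction:
  D0: (4, -6, 2) + (1, -1, 0) = (5, -7, 2)
  D1: (4, -6, 2) + (1, 0, -1) = (5, -6, 1)
  D2: (4, -6, 2) + (0, 1, -1) = (4, -5, 1)
  D3: (4, -6, 2) + (-1, 1, 0) = (3, -5, 2)
  D4: (4, -6, 2) + (-1, 0, 1) = (3, -6, 3)
  D5: (4, -6, 2) + (0, -1, 1) = (4, -7, 3)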